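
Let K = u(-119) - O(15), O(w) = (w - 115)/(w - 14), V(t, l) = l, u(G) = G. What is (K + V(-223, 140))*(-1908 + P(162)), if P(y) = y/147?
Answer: -11305998/49 ≈ -2.3073e+5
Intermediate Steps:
O(w) = (-115 + w)/(-14 + w)
P(y) = y/147 (P(y) = y*(1/147) = y/147)
K = -19 (K = -119 - (-115 + 15)/(-14 + 15) = -119 - (-100)/1 = -119 - (-100) = -119 - 1*(-100) = -119 + 100 = -19)
(K + V(-223, 140))*(-1908 + P(162)) = (-19 + 140)*(-1908 + (1/147)*162) = 121*(-1908 + 54/49) = 121*(-93438/49) = -11305998/49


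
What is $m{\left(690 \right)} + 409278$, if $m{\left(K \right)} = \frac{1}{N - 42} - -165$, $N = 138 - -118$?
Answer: $\frac{87620803}{214} \approx 4.0944 \cdot 10^{5}$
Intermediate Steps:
$N = 256$ ($N = 138 + 118 = 256$)
$m{\left(K \right)} = \frac{35311}{214}$ ($m{\left(K \right)} = \frac{1}{256 - 42} - -165 = \frac{1}{214} + 165 = \frac{35311}{214}$)
$m{\left(690 \right)} + 409278 = \frac{35311}{214} + 409278 = \frac{87620803}{214}$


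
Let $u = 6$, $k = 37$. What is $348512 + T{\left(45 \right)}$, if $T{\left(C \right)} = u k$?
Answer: $348734$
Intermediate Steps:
$T{\left(C \right)} = 222$ ($T{\left(C \right)} = 6 \cdot 37 = 222$)
$348512 + T{\left(45 \right)} = 348512 + 222 = 348734$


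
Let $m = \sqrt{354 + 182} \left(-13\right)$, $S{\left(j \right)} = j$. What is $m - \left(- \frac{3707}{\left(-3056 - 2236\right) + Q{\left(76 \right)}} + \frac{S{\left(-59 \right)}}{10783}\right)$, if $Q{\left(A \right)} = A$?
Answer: $- \frac{39664837}{56244128} - 26 \sqrt{134} \approx -301.68$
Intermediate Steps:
$m = - 26 \sqrt{134}$ ($m = \sqrt{536} \left(-13\right) = 2 \sqrt{134} \left(-13\right) = - 26 \sqrt{134} \approx -300.97$)
$m - \left(- \frac{3707}{\left(-3056 - 2236\right) + Q{\left(76 \right)}} + \frac{S{\left(-59 \right)}}{10783}\right) = - 26 \sqrt{134} - \left(- \frac{3707}{\left(-3056 - 2236\right) + 76} - \frac{59}{10783}\right) = - 26 \sqrt{134} - \left(- \frac{3707}{-5292 + 76} - \frac{59}{10783}\right) = - 26 \sqrt{134} - \left(- \frac{3707}{-5216} - \frac{59}{10783}\right) = - 26 \sqrt{134} - \left(\left(-3707\right) \left(- \frac{1}{5216}\right) - \frac{59}{10783}\right) = - 26 \sqrt{134} - \left(\frac{3707}{5216} - \frac{59}{10783}\right) = - 26 \sqrt{134} - \frac{39664837}{56244128} = - \frac{39664837}{56244128} - 26 \sqrt{134}$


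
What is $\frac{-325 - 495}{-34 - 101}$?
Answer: $\frac{164}{27} \approx 6.0741$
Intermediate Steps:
$\frac{-325 - 495}{-34 - 101} = - \frac{820}{-135} = \left(-820\right) \left(- \frac{1}{135}\right) = \frac{164}{27}$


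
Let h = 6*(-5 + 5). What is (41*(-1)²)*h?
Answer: 0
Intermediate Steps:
h = 0 (h = 6*0 = 0)
(41*(-1)²)*h = (41*(-1)²)*0 = (41*1)*0 = 41*0 = 0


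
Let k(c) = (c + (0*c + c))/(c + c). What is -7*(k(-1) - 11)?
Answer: 70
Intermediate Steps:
k(c) = 1 (k(c) = (c + (0 + c))/((2*c)) = (c + c)*(1/(2*c)) = (2*c)*(1/(2*c)) = 1)
-7*(k(-1) - 11) = -7*(1 - 11) = -7*(-10) = 70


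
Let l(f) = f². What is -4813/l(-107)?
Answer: -4813/11449 ≈ -0.42039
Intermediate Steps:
-4813/l(-107) = -4813/((-107)²) = -4813/11449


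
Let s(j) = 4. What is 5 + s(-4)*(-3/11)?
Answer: 43/11 ≈ 3.9091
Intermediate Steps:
5 + s(-4)*(-3/11) = 5 + 4*(-3/11) = 5 - 12/11 = 43/11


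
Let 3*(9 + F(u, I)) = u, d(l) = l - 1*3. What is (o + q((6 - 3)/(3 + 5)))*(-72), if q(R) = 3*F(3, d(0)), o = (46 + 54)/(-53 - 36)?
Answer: 160992/89 ≈ 1808.9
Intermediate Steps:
d(l) = -3 + l (d(l) = l - 3 = -3 + l)
o = -100/89 (o = 100/(-89) = 100*(-1/89) = -100/89 ≈ -1.1236)
F(u, I) = -9 + u/3
q(R) = -24 (q(R) = 3*(-9 + (⅓)*3) = 3*(-9 + 1) = 3*(-8) = -24)
(o + q((6 - 3)/(3 + 5)))*(-72) = (-100/89 - 24)*(-72) = -2236/89*(-72) = 160992/89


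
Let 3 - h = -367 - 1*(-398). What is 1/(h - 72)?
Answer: -1/100 ≈ -0.010000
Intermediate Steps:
h = -28 (h = 3 - (-367 - 1*(-398)) = 3 - (-367 + 398) = 3 - 1*31 = 3 - 31 = -28)
1/(h - 72) = 1/(-28 - 72) = 1/(-100) = -1/100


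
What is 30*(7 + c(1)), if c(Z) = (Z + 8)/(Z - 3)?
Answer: 75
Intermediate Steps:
c(Z) = (8 + Z)/(-3 + Z)
30*(7 + c(1)) = 30*(7 + (8 + 1)/(-3 + 1)) = 30*(7 + 9/(-2)) = 30*(7 - 1/2*9) = 30*(7 - 9/2) = 30*(5/2) = 75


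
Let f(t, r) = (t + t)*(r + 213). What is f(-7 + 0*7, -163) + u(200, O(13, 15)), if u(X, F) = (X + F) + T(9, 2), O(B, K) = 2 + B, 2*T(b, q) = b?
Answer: -961/2 ≈ -480.50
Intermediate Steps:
T(b, q) = b/2
f(t, r) = 2*t*(213 + r) (f(t, r) = (2*t)*(213 + r) = 2*t*(213 + r))
u(X, F) = 9/2 + F + X (u(X, F) = (X + F) + (½)*9 = (F + X) + 9/2 = 9/2 + F + X)
f(-7 + 0*7, -163) + u(200, O(13, 15)) = 2*(-7 + 0*7)*(213 - 163) + (9/2 + (2 + 13) + 200) = 2*(-7 + 0)*50 + (9/2 + 15 + 200) = 2*(-7)*50 + 439/2 = -700 + 439/2 = -961/2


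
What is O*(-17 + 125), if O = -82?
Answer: -8856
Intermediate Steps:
O*(-17 + 125) = -82*(-17 + 125) = -82*108 = -8856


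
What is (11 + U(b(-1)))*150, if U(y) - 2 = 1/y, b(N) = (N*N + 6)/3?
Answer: 14100/7 ≈ 2014.3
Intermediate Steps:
b(N) = 2 + N²/3 (b(N) = (N² + 6)*(⅓) = (6 + N²)*(⅓) = 2 + N²/3)
U(y) = 2 + 1/y
(11 + U(b(-1)))*150 = (11 + (2 + 1/(2 + (⅓)*(-1)²)))*150 = (11 + (2 + 1/(2 + (⅓)*1)))*150 = (11 + (2 + 1/(2 + ⅓)))*150 = (11 + (2 + 1/(7/3)))*150 = (11 + (2 + 3/7))*150 = (11 + 17/7)*150 = (94/7)*150 = 14100/7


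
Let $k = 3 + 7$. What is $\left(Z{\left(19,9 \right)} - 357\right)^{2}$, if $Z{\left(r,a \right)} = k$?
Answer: $120409$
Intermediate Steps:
$k = 10$
$Z{\left(r,a \right)} = 10$
$\left(Z{\left(19,9 \right)} - 357\right)^{2} = \left(10 - 357\right)^{2} = \left(-347\right)^{2} = 120409$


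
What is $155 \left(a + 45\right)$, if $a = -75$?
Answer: $-4650$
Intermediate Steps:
$155 \left(a + 45\right) = 155 \left(-75 + 45\right) = 155 \left(-30\right) = -4650$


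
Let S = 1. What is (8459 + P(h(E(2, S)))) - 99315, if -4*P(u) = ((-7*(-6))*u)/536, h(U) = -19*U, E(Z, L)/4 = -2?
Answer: -12175103/134 ≈ -90859.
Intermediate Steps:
E(Z, L) = -8 (E(Z, L) = 4*(-2) = -8)
P(u) = -21*u/1072 (P(u) = -(-7*(-6))*u/(4*536) = -42*u/(4*536) = -21*u/1072)
(8459 + P(h(E(2, S)))) - 99315 = (8459 - (-399)*(-8)/1072) - 99315 = (8459 - 21/1072*152) - 99315 = (8459 - 399/134) - 99315 = 1133107/134 - 99315 = -12175103/134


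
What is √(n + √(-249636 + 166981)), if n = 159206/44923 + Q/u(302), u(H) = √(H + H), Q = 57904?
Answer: √(163073005957538 + 8822527478757608*√151 + 46014149257129*I*√82655)/6783373 ≈ 48.666 + 2.9538*I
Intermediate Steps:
u(H) = √2*√H (u(H) = √(2*H) = √2*√H)
n = 159206/44923 + 28952*√151/151 (n = 159206/44923 + 57904/((√2*√302)) = 159206*(1/44923) + 57904/((2*√151)) = 159206/44923 + 57904*(√151/302) = 159206/44923 + 28952*√151/151 ≈ 2359.6)
√(n + √(-249636 + 166981)) = √((159206/44923 + 28952*√151/151) + √(-249636 + 166981)) = √((159206/44923 + 28952*√151/151) + √(-82655)) = √((159206/44923 + 28952*√151/151) + I*√82655) = √(159206/44923 + 28952*√151/151 + I*√82655)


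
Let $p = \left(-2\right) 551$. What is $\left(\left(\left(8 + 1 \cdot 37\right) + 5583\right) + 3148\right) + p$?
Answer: $7674$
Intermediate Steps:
$p = -1102$
$\left(\left(\left(8 + 1 \cdot 37\right) + 5583\right) + 3148\right) + p = \left(\left(\left(8 + 1 \cdot 37\right) + 5583\right) + 3148\right) - 1102 = \left(\left(\left(8 + 37\right) + 5583\right) + 3148\right) - 1102 = \left(\left(45 + 5583\right) + 3148\right) - 1102 = \left(5628 + 3148\right) - 1102 = 8776 - 1102 = 7674$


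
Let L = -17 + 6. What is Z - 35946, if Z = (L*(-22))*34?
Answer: -27718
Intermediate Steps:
L = -11
Z = 8228 (Z = -11*(-22)*34 = 242*34 = 8228)
Z - 35946 = 8228 - 35946 = -27718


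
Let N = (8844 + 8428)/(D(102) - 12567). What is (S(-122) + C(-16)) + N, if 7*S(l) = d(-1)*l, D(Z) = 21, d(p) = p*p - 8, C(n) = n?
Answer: 38606/369 ≈ 104.62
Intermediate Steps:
d(p) = -8 + p² (d(p) = p² - 8 = -8 + p²)
N = -508/369 (N = (8844 + 8428)/(21 - 12567) = 17272/(-12546) = 17272*(-1/12546) = -508/369 ≈ -1.3767)
S(l) = -l (S(l) = ((-8 + (-1)²)*l)/7 = ((-8 + 1)*l)/7 = (-7*l)/7 = -l)
(S(-122) + C(-16)) + N = (-1*(-122) - 16) - 508/369 = (122 - 16) - 508/369 = 106 - 508/369 = 38606/369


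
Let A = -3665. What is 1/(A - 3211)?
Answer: -1/6876 ≈ -0.00014543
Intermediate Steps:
1/(A - 3211) = 1/(-3665 - 3211) = 1/(-6876) = -1/6876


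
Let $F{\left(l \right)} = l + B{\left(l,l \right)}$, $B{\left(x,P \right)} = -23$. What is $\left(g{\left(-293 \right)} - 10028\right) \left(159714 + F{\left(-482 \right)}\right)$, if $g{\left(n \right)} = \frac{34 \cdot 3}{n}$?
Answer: $- \frac{467804759954}{293} \approx -1.5966 \cdot 10^{9}$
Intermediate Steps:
$F{\left(l \right)} = -23 + l$ ($F{\left(l \right)} = l - 23 = -23 + l$)
$g{\left(n \right)} = \frac{102}{n}$
$\left(g{\left(-293 \right)} - 10028\right) \left(159714 + F{\left(-482 \right)}\right) = \left(\frac{102}{-293} - 10028\right) \left(159714 - 505\right) = \left(102 \left(- \frac{1}{293}\right) - 10028\right) \left(159714 - 505\right) = \left(- \frac{102}{293} - 10028\right) 159209 = \left(- \frac{2938306}{293}\right) 159209 = - \frac{467804759954}{293}$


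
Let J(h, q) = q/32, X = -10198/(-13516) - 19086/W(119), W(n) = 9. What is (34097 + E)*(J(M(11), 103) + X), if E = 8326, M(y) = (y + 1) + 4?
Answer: -9709514249693/108128 ≈ -8.9796e+7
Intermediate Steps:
M(y) = 5 + y (M(y) = (1 + y) + 4 = 5 + y)
X = -42979099/20274 (X = -10198/(-13516) - 19086/9 = -10198*(-1/13516) - 19086*⅑ = 5099/6758 - 6362/3 = -42979099/20274 ≈ -2119.9)
J(h, q) = q/32 (J(h, q) = q*(1/32) = q/32)
(34097 + E)*(J(M(11), 103) + X) = (34097 + 8326)*((1/32)*103 - 42979099/20274) = 42423*(103/32 - 42979099/20274) = 42423*(-686621473/324384) = -9709514249693/108128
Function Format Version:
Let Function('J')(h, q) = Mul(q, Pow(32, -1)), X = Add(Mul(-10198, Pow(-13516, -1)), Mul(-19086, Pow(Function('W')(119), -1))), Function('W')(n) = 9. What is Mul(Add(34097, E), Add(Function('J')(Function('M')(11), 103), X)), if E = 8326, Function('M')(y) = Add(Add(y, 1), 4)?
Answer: Rational(-9709514249693, 108128) ≈ -8.9796e+7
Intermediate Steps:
Function('M')(y) = Add(5, y) (Function('M')(y) = Add(Add(1, y), 4) = Add(5, y))
X = Rational(-42979099, 20274) (X = Add(Mul(-10198, Pow(-13516, -1)), Mul(-19086, Pow(9, -1))) = Add(Mul(-10198, Rational(-1, 13516)), Mul(-19086, Rational(1, 9))) = Add(Rational(5099, 6758), Rational(-6362, 3)) = Rational(-42979099, 20274) ≈ -2119.9)
Function('J')(h, q) = Mul(Rational(1, 32), q) (Function('J')(h, q) = Mul(q, Rational(1, 32)) = Mul(Rational(1, 32), q))
Mul(Add(34097, E), Add(Function('J')(Function('M')(11), 103), X)) = Mul(Add(34097, 8326), Add(Mul(Rational(1, 32), 103), Rational(-42979099, 20274))) = Mul(42423, Add(Rational(103, 32), Rational(-42979099, 20274))) = Mul(42423, Rational(-686621473, 324384)) = Rational(-9709514249693, 108128)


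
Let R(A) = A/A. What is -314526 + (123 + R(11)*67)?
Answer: -314336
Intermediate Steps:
R(A) = 1
-314526 + (123 + R(11)*67) = -314526 + (123 + 1*67) = -314526 + (123 + 67) = -314526 + 190 = -314336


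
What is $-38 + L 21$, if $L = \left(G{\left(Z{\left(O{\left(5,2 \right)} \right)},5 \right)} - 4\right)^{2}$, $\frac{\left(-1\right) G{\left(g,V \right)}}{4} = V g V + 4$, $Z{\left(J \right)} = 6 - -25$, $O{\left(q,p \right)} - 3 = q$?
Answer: $204422362$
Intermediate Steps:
$O{\left(q,p \right)} = 3 + q$
$Z{\left(J \right)} = 31$ ($Z{\left(J \right)} = 6 + 25 = 31$)
$G{\left(g,V \right)} = -16 - 4 g V^{2}$ ($G{\left(g,V \right)} = - 4 \left(V g V + 4\right) = - 4 \left(g V^{2} + 4\right) = - 4 \left(4 + g V^{2}\right) = -16 - 4 g V^{2}$)
$L = 9734400$ ($L = \left(\left(-16 - 124 \cdot 5^{2}\right) - 4\right)^{2} = \left(\left(-16 - 124 \cdot 25\right) - 4\right)^{2} = \left(\left(-16 - 3100\right) - 4\right)^{2} = \left(-3116 - 4\right)^{2} = \left(-3120\right)^{2} = 9734400$)
$-38 + L 21 = -38 + 9734400 \cdot 21 = -38 + 204422400 = 204422362$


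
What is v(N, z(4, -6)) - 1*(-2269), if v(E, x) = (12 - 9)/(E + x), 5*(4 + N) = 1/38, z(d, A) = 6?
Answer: 288353/127 ≈ 2270.5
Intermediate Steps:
N = -759/190 (N = -4 + (1/5)/38 = -4 + (1/5)*(1/38) = -4 + 1/190 = -759/190 ≈ -3.9947)
v(E, x) = 3/(E + x)
v(N, z(4, -6)) - 1*(-2269) = 3/(-759/190 + 6) - 1*(-2269) = 3/(381/190) + 2269 = 3*(190/381) + 2269 = 190/127 + 2269 = 288353/127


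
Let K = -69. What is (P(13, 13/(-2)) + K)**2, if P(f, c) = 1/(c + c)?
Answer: 806404/169 ≈ 4771.6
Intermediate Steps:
P(f, c) = 1/(2*c)
(P(13, 13/(-2)) + K)**2 = (1/(2*((13/(-2)))) - 69)**2 = (1/(2*((13*(-1/2)))) - 69)**2 = (1/(2*(-13/2)) - 69)**2 = ((1/2)*(-2/13) - 69)**2 = (-1/13 - 69)**2 = (-898/13)**2 = 806404/169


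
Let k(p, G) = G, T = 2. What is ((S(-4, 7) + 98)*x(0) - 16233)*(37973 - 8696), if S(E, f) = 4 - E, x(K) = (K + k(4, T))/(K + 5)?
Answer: -2370060981/5 ≈ -4.7401e+8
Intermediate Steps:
x(K) = (2 + K)/(5 + K) (x(K) = (K + 2)/(K + 5) = (2 + K)/(5 + K))
((S(-4, 7) + 98)*x(0) - 16233)*(37973 - 8696) = (((4 - 1*(-4)) + 98)*((2 + 0)/(5 + 0)) - 16233)*(37973 - 8696) = (((4 + 4) + 98)*(2/5) - 16233)*29277 = ((8 + 98)*((1/5)*2) - 16233)*29277 = (106*(2/5) - 16233)*29277 = (212/5 - 16233)*29277 = -80953/5*29277 = -2370060981/5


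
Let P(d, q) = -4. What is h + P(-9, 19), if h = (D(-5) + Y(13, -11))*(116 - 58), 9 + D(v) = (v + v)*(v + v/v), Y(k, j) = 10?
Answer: 2374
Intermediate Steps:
D(v) = -9 + 2*v*(1 + v) (D(v) = -9 + (v + v)*(v + v/v) = -9 + (2*v)*(v + 1) = -9 + (2*v)*(1 + v) = -9 + 2*v*(1 + v))
h = 2378 (h = ((-9 + 2*(-5) + 2*(-5)²) + 10)*(116 - 58) = ((-9 - 10 + 2*25) + 10)*58 = ((-9 - 10 + 50) + 10)*58 = (31 + 10)*58 = 41*58 = 2378)
h + P(-9, 19) = 2378 - 4 = 2374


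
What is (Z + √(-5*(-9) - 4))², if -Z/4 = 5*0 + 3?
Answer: (12 - √41)² ≈ 31.325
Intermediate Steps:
Z = -12 (Z = -4*(5*0 + 3) = -4*(0 + 3) = -4*3 = -12)
(Z + √(-5*(-9) - 4))² = (-12 + √(-5*(-9) - 4))² = (-12 + √(45 - 4))² = (-12 + √41)²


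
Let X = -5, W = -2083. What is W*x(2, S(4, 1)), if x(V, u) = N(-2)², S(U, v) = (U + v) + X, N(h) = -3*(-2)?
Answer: -74988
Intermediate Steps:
N(h) = 6
S(U, v) = -5 + U + v (S(U, v) = (U + v) - 5 = -5 + U + v)
x(V, u) = 36 (x(V, u) = 6² = 36)
W*x(2, S(4, 1)) = -2083*36 = -74988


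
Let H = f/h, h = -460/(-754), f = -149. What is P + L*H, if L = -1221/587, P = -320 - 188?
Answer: 2153/135010 ≈ 0.015947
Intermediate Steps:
h = 230/377 (h = -460*(-1/754) = 230/377 ≈ 0.61008)
P = -508
L = -1221/587 (L = -1221*1/587 = -1221/587 ≈ -2.0801)
H = -56173/230 (H = -149/230/377 = -149*377/230 = -56173/230 ≈ -244.23)
P + L*H = -508 - 1221/587*(-56173/230) = -508 + 68587233/135010 = 2153/135010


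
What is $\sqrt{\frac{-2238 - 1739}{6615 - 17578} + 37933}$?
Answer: $\frac{4 \sqrt{284944441758}}{10963} \approx 194.76$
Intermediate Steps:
$\sqrt{\frac{-2238 - 1739}{6615 - 17578} + 37933} = \sqrt{- \frac{3977}{-10963} + 37933} = \sqrt{\left(-3977\right) \left(- \frac{1}{10963}\right) + 37933} = \sqrt{\frac{3977}{10963} + 37933} = \sqrt{\frac{415863456}{10963}} = \frac{4 \sqrt{284944441758}}{10963}$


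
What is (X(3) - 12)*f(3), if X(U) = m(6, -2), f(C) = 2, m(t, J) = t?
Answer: -12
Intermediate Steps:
X(U) = 6
(X(3) - 12)*f(3) = (6 - 12)*2 = -6*2 = -12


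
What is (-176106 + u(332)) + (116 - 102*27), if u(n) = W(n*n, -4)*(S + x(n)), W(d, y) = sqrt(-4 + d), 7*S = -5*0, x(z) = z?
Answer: -178744 + 664*sqrt(27555) ≈ -68522.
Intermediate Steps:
S = 0 (S = (-5*0)/7 = (1/7)*0 = 0)
u(n) = n*sqrt(-4 + n**2) (u(n) = sqrt(-4 + n*n)*(0 + n) = sqrt(-4 + n**2)*n = n*sqrt(-4 + n**2))
(-176106 + u(332)) + (116 - 102*27) = (-176106 + 332*sqrt(-4 + 332**2)) + (116 - 102*27) = (-176106 + 332*sqrt(-4 + 110224)) + (116 - 2754) = (-176106 + 332*sqrt(110220)) - 2638 = (-176106 + 332*(2*sqrt(27555))) - 2638 = (-176106 + 664*sqrt(27555)) - 2638 = -178744 + 664*sqrt(27555)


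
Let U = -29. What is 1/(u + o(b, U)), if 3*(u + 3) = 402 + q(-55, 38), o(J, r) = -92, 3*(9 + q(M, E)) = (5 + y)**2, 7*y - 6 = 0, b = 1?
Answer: 441/17557 ≈ 0.025118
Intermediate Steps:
y = 6/7 (y = 6/7 + (1/7)*0 = 6/7 + 0 = 6/7 ≈ 0.85714)
q(M, E) = 358/147 (q(M, E) = -9 + (5 + 6/7)**2/3 = -9 + (41/7)**2/3 = -9 + (1/3)*(1681/49) = -9 + 1681/147 = 358/147)
u = 58129/441 (u = -3 + (402 + 358/147)/3 = -3 + (1/3)*(59452/147) = -3 + 59452/441 = 58129/441 ≈ 131.81)
1/(u + o(b, U)) = 1/(58129/441 - 92) = 1/(17557/441) = 441/17557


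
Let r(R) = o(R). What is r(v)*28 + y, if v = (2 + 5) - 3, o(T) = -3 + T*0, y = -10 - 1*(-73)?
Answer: -21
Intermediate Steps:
y = 63 (y = -10 + 73 = 63)
o(T) = -3 (o(T) = -3 + 0 = -3)
v = 4 (v = 7 - 3 = 4)
r(R) = -3
r(v)*28 + y = -3*28 + 63 = -84 + 63 = -21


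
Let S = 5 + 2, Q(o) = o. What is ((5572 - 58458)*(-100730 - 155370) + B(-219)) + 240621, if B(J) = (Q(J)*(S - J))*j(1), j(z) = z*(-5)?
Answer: 13544592691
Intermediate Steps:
j(z) = -5*z
S = 7
B(J) = -5*J*(7 - J) (B(J) = (J*(7 - J))*(-5*1) = (J*(7 - J))*(-5) = -5*J*(7 - J))
((5572 - 58458)*(-100730 - 155370) + B(-219)) + 240621 = ((5572 - 58458)*(-100730 - 155370) + 5*(-219)*(-7 - 219)) + 240621 = (-52886*(-256100) + 5*(-219)*(-226)) + 240621 = (13544104600 + 247470) + 240621 = 13544352070 + 240621 = 13544592691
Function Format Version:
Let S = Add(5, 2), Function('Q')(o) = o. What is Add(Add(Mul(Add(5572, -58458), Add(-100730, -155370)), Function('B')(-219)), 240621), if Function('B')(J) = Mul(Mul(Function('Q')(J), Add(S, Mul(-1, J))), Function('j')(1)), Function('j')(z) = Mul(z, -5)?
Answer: 13544592691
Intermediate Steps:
Function('j')(z) = Mul(-5, z)
S = 7
Function('B')(J) = Mul(-5, J, Add(7, Mul(-1, J))) (Function('B')(J) = Mul(Mul(J, Add(7, Mul(-1, J))), Mul(-5, 1)) = Mul(Mul(J, Add(7, Mul(-1, J))), -5) = Mul(-5, J, Add(7, Mul(-1, J))))
Add(Add(Mul(Add(5572, -58458), Add(-100730, -155370)), Function('B')(-219)), 240621) = Add(Add(Mul(Add(5572, -58458), Add(-100730, -155370)), Mul(5, -219, Add(-7, -219))), 240621) = Add(Add(Mul(-52886, -256100), Mul(5, -219, -226)), 240621) = Add(Add(13544104600, 247470), 240621) = Add(13544352070, 240621) = 13544592691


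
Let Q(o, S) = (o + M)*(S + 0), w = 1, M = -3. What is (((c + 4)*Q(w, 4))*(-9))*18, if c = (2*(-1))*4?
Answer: -5184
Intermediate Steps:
Q(o, S) = S*(-3 + o) (Q(o, S) = (o - 3)*(S + 0) = (-3 + o)*S = S*(-3 + o))
c = -8 (c = -2*4 = -8)
(((c + 4)*Q(w, 4))*(-9))*18 = (((-8 + 4)*(4*(-3 + 1)))*(-9))*18 = (-16*(-2)*(-9))*18 = (-4*(-8)*(-9))*18 = (32*(-9))*18 = -288*18 = -5184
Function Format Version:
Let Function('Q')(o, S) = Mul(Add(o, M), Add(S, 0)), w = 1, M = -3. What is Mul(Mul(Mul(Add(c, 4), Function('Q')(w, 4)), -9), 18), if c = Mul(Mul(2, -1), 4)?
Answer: -5184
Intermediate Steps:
Function('Q')(o, S) = Mul(S, Add(-3, o)) (Function('Q')(o, S) = Mul(Add(o, -3), Add(S, 0)) = Mul(Add(-3, o), S) = Mul(S, Add(-3, o)))
c = -8 (c = Mul(-2, 4) = -8)
Mul(Mul(Mul(Add(c, 4), Function('Q')(w, 4)), -9), 18) = Mul(Mul(Mul(Add(-8, 4), Mul(4, Add(-3, 1))), -9), 18) = Mul(Mul(Mul(-4, Mul(4, -2)), -9), 18) = Mul(Mul(Mul(-4, -8), -9), 18) = Mul(Mul(32, -9), 18) = Mul(-288, 18) = -5184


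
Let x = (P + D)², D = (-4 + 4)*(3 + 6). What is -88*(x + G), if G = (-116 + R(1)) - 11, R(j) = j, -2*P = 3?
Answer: 10890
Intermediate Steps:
P = -3/2 (P = -½*3 = -3/2 ≈ -1.5000)
D = 0 (D = 0*9 = 0)
x = 9/4 (x = (-3/2 + 0)² = (-3/2)² = 9/4 ≈ 2.2500)
G = -126 (G = (-116 + 1) - 11 = -115 - 11 = -126)
-88*(x + G) = -88*(9/4 - 126) = -88*(-495/4) = 10890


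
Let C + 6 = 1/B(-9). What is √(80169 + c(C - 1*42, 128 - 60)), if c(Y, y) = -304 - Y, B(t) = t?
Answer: √719218/3 ≈ 282.69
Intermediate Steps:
C = -55/9 (C = -6 + 1/(-9) = -6 - ⅑ = -55/9 ≈ -6.1111)
√(80169 + c(C - 1*42, 128 - 60)) = √(80169 + (-304 - (-55/9 - 1*42))) = √(80169 + (-304 - (-55/9 - 42))) = √(80169 + (-304 - 1*(-433/9))) = √(80169 + (-304 + 433/9)) = √(80169 - 2303/9) = √(719218/9) = √719218/3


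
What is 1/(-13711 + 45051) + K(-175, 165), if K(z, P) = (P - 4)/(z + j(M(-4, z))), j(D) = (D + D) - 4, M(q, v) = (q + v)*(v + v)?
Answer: 5170861/3921292140 ≈ 0.0013187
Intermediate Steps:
M(q, v) = 2*v*(q + v) (M(q, v) = (q + v)*(2*v) = 2*v*(q + v))
j(D) = -4 + 2*D (j(D) = 2*D - 4 = -4 + 2*D)
K(z, P) = (-4 + P)/(-4 + z + 4*z*(-4 + z)) (K(z, P) = (P - 4)/(z + (-4 + 2*(2*z*(-4 + z)))) = (-4 + P)/(z + (-4 + 4*z*(-4 + z))) = (-4 + P)/(-4 + z + 4*z*(-4 + z)))
1/(-13711 + 45051) + K(-175, 165) = 1/(-13711 + 45051) + (-4 + 165)/(-4 - 175 + 4*(-175)*(-4 - 175)) = 1/31340 + 161/(-4 - 175 + 4*(-175)*(-179)) = 1/31340 + 161/(-4 - 175 + 125300) = 1/31340 + 161/125121 = 5170861/3921292140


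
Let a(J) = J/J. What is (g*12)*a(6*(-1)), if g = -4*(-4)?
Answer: 192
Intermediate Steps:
a(J) = 1
g = 16
(g*12)*a(6*(-1)) = (16*12)*1 = 192*1 = 192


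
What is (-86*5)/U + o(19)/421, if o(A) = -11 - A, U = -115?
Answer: 35516/9683 ≈ 3.6679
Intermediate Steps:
(-86*5)/U + o(19)/421 = -86*5/(-115) + (-11 - 1*19)/421 = -430*(-1/115) + (-11 - 19)*(1/421) = 86/23 - 30*1/421 = 86/23 - 30/421 = 35516/9683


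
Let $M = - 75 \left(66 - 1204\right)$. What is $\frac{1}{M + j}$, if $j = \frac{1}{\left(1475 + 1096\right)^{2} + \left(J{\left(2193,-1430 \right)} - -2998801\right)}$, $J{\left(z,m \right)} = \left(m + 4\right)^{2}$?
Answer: $\frac{11642318}{993671841301} \approx 1.1716 \cdot 10^{-5}$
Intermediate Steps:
$J{\left(z,m \right)} = \left(4 + m\right)^{2}$
$M = 85350$ ($M = \left(-75\right) \left(-1138\right) = 85350$)
$j = \frac{1}{11642318}$ ($j = \frac{1}{\left(1475 + 1096\right)^{2} + \left(\left(4 - 1430\right)^{2} - -2998801\right)} = \frac{1}{2571^{2} + \left(\left(-1426\right)^{2} + 2998801\right)} = \frac{1}{6610041 + \left(2033476 + 2998801\right)} = \frac{1}{6610041 + 5032277} = \frac{1}{11642318} \approx 8.5894 \cdot 10^{-8}$)
$\frac{1}{M + j} = \frac{1}{85350 + \frac{1}{11642318}} = \frac{1}{\frac{993671841301}{11642318}} = \frac{11642318}{993671841301}$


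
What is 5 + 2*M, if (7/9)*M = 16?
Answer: 323/7 ≈ 46.143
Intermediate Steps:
M = 144/7 (M = (9/7)*16 = 144/7 ≈ 20.571)
5 + 2*M = 5 + 2*(144/7) = 5 + 288/7 = 323/7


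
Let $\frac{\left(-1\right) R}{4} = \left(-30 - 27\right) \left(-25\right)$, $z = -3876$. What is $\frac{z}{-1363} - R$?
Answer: $\frac{7772976}{1363} \approx 5702.8$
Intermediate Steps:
$R = -5700$ ($R = - 4 \left(-30 - 27\right) \left(-25\right) = - 4 \left(\left(-57\right) \left(-25\right)\right) = \left(-4\right) 1425 = -5700$)
$\frac{z}{-1363} - R = - \frac{3876}{-1363} - -5700 = \left(-3876\right) \left(- \frac{1}{1363}\right) + 5700 = \frac{3876}{1363} + 5700 = \frac{7772976}{1363}$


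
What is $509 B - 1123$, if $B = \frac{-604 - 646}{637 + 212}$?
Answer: $- \frac{1589677}{849} \approx -1872.4$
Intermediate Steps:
$B = - \frac{1250}{849} \approx -1.4723$
$509 B - 1123 = 509 \left(- \frac{1250}{849}\right) - 1123 = - \frac{636250}{849} - 1123 = - \frac{1589677}{849}$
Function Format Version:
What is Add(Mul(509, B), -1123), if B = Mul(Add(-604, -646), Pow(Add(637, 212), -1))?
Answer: Rational(-1589677, 849) ≈ -1872.4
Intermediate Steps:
B = Rational(-1250, 849) (B = Mul(-1250, Pow(849, -1)) = Mul(-1250, Rational(1, 849)) = Rational(-1250, 849) ≈ -1.4723)
Add(Mul(509, B), -1123) = Add(Mul(509, Rational(-1250, 849)), -1123) = Add(Rational(-636250, 849), -1123) = Rational(-1589677, 849)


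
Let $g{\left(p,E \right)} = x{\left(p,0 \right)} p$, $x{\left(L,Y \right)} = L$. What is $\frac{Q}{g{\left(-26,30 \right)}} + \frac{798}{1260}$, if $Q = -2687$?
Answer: $- \frac{33883}{10140} \approx -3.3415$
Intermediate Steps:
$g{\left(p,E \right)} = p^{2}$ ($g{\left(p,E \right)} = p p = p^{2}$)
$\frac{Q}{g{\left(-26,30 \right)}} + \frac{798}{1260} = - \frac{2687}{\left(-26\right)^{2}} + \frac{798}{1260} = - \frac{2687}{676} + 798 \cdot \frac{1}{1260} = \left(-2687\right) \frac{1}{676} + \frac{19}{30} = - \frac{2687}{676} + \frac{19}{30} = - \frac{33883}{10140}$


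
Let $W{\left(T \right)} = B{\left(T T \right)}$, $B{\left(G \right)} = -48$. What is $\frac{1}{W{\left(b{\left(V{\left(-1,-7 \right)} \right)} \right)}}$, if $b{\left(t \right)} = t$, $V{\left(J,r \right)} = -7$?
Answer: $- \frac{1}{48} \approx -0.020833$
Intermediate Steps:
$W{\left(T \right)} = -48$
$\frac{1}{W{\left(b{\left(V{\left(-1,-7 \right)} \right)} \right)}} = \frac{1}{-48} = - \frac{1}{48}$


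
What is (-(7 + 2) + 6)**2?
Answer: 9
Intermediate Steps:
(-(7 + 2) + 6)**2 = (-1*9 + 6)**2 = (-9 + 6)**2 = (-3)**2 = 9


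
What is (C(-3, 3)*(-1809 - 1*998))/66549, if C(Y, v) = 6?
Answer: -802/3169 ≈ -0.25308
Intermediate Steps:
(C(-3, 3)*(-1809 - 1*998))/66549 = (6*(-1809 - 1*998))/66549 = (6*(-1809 - 998))*(1/66549) = (6*(-2807))*(1/66549) = -16842*1/66549 = -802/3169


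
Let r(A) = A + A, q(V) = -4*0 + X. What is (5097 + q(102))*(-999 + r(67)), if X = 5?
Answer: -4413230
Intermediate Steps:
q(V) = 5 (q(V) = -4*0 + 5 = 0 + 5 = 5)
r(A) = 2*A
(5097 + q(102))*(-999 + r(67)) = (5097 + 5)*(-999 + 2*67) = 5102*(-999 + 134) = 5102*(-865) = -4413230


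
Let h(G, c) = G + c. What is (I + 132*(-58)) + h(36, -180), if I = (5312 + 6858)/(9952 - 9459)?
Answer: -3833230/493 ≈ -7775.3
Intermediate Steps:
I = 12170/493 ≈ 24.686
(I + 132*(-58)) + h(36, -180) = (12170/493 + 132*(-58)) + (36 - 180) = (12170/493 - 7656) - 144 = -3762238/493 - 144 = -3833230/493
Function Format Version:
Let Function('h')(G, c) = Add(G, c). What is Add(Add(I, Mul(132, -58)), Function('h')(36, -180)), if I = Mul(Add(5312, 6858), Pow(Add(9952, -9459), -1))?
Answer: Rational(-3833230, 493) ≈ -7775.3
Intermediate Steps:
I = Rational(12170, 493) (I = Mul(12170, Pow(493, -1)) = Mul(12170, Rational(1, 493)) = Rational(12170, 493) ≈ 24.686)
Add(Add(I, Mul(132, -58)), Function('h')(36, -180)) = Add(Add(Rational(12170, 493), Mul(132, -58)), Add(36, -180)) = Add(Add(Rational(12170, 493), -7656), -144) = Add(Rational(-3762238, 493), -144) = Rational(-3833230, 493)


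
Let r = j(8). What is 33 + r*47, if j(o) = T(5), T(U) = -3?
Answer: -108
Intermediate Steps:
j(o) = -3
r = -3
33 + r*47 = 33 - 3*47 = 33 - 141 = -108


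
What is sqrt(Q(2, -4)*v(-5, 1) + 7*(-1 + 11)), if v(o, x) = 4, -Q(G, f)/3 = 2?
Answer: sqrt(46) ≈ 6.7823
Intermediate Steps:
Q(G, f) = -6 (Q(G, f) = -3*2 = -6)
sqrt(Q(2, -4)*v(-5, 1) + 7*(-1 + 11)) = sqrt(-6*4 + 7*(-1 + 11)) = sqrt(-24 + 7*10) = sqrt(-24 + 70) = sqrt(46)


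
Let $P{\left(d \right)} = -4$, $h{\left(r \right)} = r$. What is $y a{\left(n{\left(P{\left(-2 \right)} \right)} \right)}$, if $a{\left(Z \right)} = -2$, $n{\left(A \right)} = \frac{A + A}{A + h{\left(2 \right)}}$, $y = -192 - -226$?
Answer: $-68$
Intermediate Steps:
$y = 34$ ($y = -192 + 226 = 34$)
$n{\left(A \right)} = \frac{2 A}{2 + A}$ ($n{\left(A \right)} = \frac{A + A}{A + 2} = \frac{2 A}{2 + A}$)
$y a{\left(n{\left(P{\left(-2 \right)} \right)} \right)} = 34 \left(-2\right) = -68$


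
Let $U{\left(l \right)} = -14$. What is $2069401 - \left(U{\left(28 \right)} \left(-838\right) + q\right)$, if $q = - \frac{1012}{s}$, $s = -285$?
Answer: $\frac{586434653}{285} \approx 2.0577 \cdot 10^{6}$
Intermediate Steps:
$q = \frac{1012}{285}$ ($q = - \frac{1012}{-285} = \left(-1012\right) \left(- \frac{1}{285}\right) = \frac{1012}{285} \approx 3.5509$)
$2069401 - \left(U{\left(28 \right)} \left(-838\right) + q\right) = 2069401 - \left(\left(-14\right) \left(-838\right) + \frac{1012}{285}\right) = 2069401 - \left(11732 + \frac{1012}{285}\right) = 2069401 - \frac{3344632}{285} = \frac{586434653}{285}$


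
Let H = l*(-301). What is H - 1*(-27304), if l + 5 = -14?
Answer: 33023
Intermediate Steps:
l = -19 (l = -5 - 14 = -19)
H = 5719 (H = -19*(-301) = 5719)
H - 1*(-27304) = 5719 - 1*(-27304) = 5719 + 27304 = 33023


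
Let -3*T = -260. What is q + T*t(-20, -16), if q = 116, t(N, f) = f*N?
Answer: 83548/3 ≈ 27849.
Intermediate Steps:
t(N, f) = N*f
T = 260/3 (T = -1/3*(-260) = 260/3 ≈ 86.667)
q + T*t(-20, -16) = 116 + 260*(-20*(-16))/3 = 116 + (260/3)*320 = 116 + 83200/3 = 83548/3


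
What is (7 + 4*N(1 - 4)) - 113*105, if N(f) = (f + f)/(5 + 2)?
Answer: -83030/7 ≈ -11861.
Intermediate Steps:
N(f) = 2*f/7 (N(f) = (2*f)/7 = (2*f)*(⅐) = 2*f/7)
(7 + 4*N(1 - 4)) - 113*105 = (7 + 4*(2*(1 - 4)/7)) - 113*105 = (7 + 4*((2/7)*(-3))) - 11865 = (7 + 4*(-6/7)) - 11865 = (7 - 24/7) - 11865 = 25/7 - 11865 = -83030/7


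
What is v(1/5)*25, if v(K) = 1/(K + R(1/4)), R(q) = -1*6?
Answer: -125/29 ≈ -4.3103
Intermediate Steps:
R(q) = -6
v(K) = 1/(-6 + K) (v(K) = 1/(K - 6) = 1/(-6 + K))
v(1/5)*25 = 25/(-6 + 1/5) = 25/(-29/5) = -5/29*25 = -125/29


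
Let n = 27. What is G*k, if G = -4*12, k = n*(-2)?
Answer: 2592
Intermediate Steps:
k = -54 (k = 27*(-2) = -54)
G = -48
G*k = -48*(-54) = 2592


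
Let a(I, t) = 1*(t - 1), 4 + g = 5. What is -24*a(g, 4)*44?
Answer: -3168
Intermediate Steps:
g = 1 (g = -4 + 5 = 1)
a(I, t) = -1 + t (a(I, t) = 1*(-1 + t) = -1 + t)
-24*a(g, 4)*44 = -24*(-1 + 4)*44 = -24*3*44 = -72*44 = -3168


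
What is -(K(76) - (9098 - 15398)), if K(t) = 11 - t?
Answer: -6235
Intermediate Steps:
-(K(76) - (9098 - 15398)) = -((11 - 1*76) - (9098 - 15398)) = -((11 - 76) - 1*(-6300)) = -(-65 + 6300) = -1*6235 = -6235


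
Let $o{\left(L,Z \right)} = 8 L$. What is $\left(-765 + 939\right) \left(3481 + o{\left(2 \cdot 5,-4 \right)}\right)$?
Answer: $619614$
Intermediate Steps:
$\left(-765 + 939\right) \left(3481 + o{\left(2 \cdot 5,-4 \right)}\right) = \left(-765 + 939\right) \left(3481 + 8 \cdot 2 \cdot 5\right) = 174 \left(3481 + 8 \cdot 10\right) = 174 \left(3481 + 80\right) = 174 \cdot 3561 = 619614$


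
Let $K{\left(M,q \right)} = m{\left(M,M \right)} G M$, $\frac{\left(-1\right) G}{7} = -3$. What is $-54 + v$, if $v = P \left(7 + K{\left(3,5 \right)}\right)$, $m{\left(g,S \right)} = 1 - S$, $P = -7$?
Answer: $779$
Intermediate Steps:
$G = 21$ ($G = \left(-7\right) \left(-3\right) = 21$)
$K{\left(M,q \right)} = M \left(21 - 21 M\right)$ ($K{\left(M,q \right)} = \left(1 - M\right) 21 M = \left(21 - 21 M\right) M = M \left(21 - 21 M\right)$)
$v = 833$ ($v = - 7 \left(7 + 21 \cdot 3 \left(1 - 3\right)\right) = - 7 \left(7 + 21 \cdot 3 \left(-2\right)\right) = - 7 \left(7 - 126\right) = \left(-7\right) \left(-119\right) = 833$)
$-54 + v = -54 + 833 = 779$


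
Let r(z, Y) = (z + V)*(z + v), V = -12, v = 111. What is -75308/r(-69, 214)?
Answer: 37654/1701 ≈ 22.136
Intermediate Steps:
r(z, Y) = (-12 + z)*(111 + z) (r(z, Y) = (z - 12)*(z + 111) = (-12 + z)*(111 + z))
-75308/r(-69, 214) = -75308/(-1332 + (-69)² + 99*(-69)) = -75308/(-1332 + 4761 - 6831) = -75308/(-3402) = -75308*(-1/3402) = 37654/1701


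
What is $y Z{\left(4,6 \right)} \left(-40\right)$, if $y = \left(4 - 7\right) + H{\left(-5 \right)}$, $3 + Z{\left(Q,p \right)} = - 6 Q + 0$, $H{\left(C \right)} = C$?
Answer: $-8640$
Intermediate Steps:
$Z{\left(Q,p \right)} = -3 - 6 Q$ ($Z{\left(Q,p \right)} = -3 + \left(- 6 Q + 0\right) = -3 - 6 Q$)
$y = -8$ ($y = \left(4 - 7\right) - 5 = -3 - 5 = -8$)
$y Z{\left(4,6 \right)} \left(-40\right) = - 8 \left(-3 - 24\right) \left(-40\right) = \left(-8\right) \left(-27\right) \left(-40\right) = 216 \left(-40\right) = -8640$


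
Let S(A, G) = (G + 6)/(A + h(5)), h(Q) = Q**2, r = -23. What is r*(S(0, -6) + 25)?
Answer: -575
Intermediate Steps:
S(A, G) = (6 + G)/(25 + A) (S(A, G) = (G + 6)/(A + 5**2) = (6 + G)/(A + 25) = (6 + G)/(25 + A))
r*(S(0, -6) + 25) = -23*((6 - 6)/(25 + 0) + 25) = -23*(0/25 + 25) = -23*((1/25)*0 + 25) = -23*(0 + 25) = -23*25 = -575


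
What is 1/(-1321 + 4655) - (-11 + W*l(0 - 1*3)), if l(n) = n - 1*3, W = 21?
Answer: 456759/3334 ≈ 137.00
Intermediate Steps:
l(n) = -3 + n (l(n) = n - 3 = -3 + n)
1/(-1321 + 4655) - (-11 + W*l(0 - 1*3)) = 1/(-1321 + 4655) - (-11 + 21*(-3 + (0 - 1*3))) = 1/3334 - (-11 + 21*(-3 + (0 - 3))) = 1/3334 - (-11 + 21*(-3 - 3)) = 1/3334 - (-11 + 21*(-6)) = 1/3334 - (-11 - 126) = 1/3334 - 1*(-137) = 1/3334 + 137 = 456759/3334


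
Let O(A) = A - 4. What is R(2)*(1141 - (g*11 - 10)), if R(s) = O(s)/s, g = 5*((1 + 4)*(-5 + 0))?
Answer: -2526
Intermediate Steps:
O(A) = -4 + A
g = -125 (g = 5*(5*(-5)) = 5*(-25) = -125)
R(s) = (-4 + s)/s
R(2)*(1141 - (g*11 - 10)) = ((-4 + 2)/2)*(1141 - (-125*11 - 10)) = ((½)*(-2))*(1141 - (-1375 - 10)) = -(1141 - 1*(-1385)) = -(1141 + 1385) = -1*2526 = -2526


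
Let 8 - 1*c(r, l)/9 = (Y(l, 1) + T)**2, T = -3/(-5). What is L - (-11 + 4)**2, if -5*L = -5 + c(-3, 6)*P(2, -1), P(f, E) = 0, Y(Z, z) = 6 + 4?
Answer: -48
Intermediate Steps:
Y(Z, z) = 10
T = 3/5 (T = -3*(-1/5) = 3/5 ≈ 0.60000)
c(r, l) = -23481/25 (c(r, l) = 72 - 9*(10 + 3/5)**2 = 72 - 9*(53/5)**2 = 72 - 9*2809/25 = 72 - 25281/25 = -23481/25)
L = 1 (L = -(-5 - 23481/25*0)/5 = -(-5 + 0)/5 = -1/5*(-5) = 1)
L - (-11 + 4)**2 = 1 - (-11 + 4)**2 = 1 - 1*(-7)**2 = 1 - 1*49 = 1 - 49 = -48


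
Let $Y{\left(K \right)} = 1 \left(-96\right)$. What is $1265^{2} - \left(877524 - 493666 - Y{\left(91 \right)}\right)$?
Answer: $1216271$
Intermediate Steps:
$Y{\left(K \right)} = -96$
$1265^{2} - \left(877524 - 493666 - Y{\left(91 \right)}\right) = 1265^{2} - \left(877620 - 493666\right) = 1600225 - 383954 = 1216271$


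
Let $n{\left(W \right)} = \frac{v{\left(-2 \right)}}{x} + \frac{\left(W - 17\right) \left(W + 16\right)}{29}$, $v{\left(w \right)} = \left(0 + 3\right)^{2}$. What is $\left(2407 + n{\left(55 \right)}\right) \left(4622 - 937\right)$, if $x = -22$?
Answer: $\frac{534244935}{58} \approx 9.2111 \cdot 10^{6}$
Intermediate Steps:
$v{\left(w \right)} = 9$ ($v{\left(w \right)} = 3^{2} = 9$)
$n{\left(W \right)} = - \frac{9}{22} + \frac{\left(-17 + W\right) \left(16 + W\right)}{29}$ ($n{\left(W \right)} = \frac{9}{-22} + \frac{\left(W - 17\right) \left(W + 16\right)}{29} = 9 \left(- \frac{1}{22}\right) + \left(-17 + W\right) \left(16 + W\right) \frac{1}{29} = - \frac{9}{22} + \frac{\left(-17 + W\right) \left(16 + W\right)}{29}$)
$\left(2407 + n{\left(55 \right)}\right) \left(4622 - 937\right) = \left(2407 - \left(\frac{7455}{638} - \frac{3025}{29}\right)\right) \left(4622 - 937\right) = \left(2407 - - \frac{59095}{638}\right) 3685 = \left(2407 + \frac{59095}{638}\right) 3685 = \frac{1594761}{638} \cdot 3685 = \frac{534244935}{58}$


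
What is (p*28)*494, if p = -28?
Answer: -387296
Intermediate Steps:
(p*28)*494 = -28*28*494 = -784*494 = -387296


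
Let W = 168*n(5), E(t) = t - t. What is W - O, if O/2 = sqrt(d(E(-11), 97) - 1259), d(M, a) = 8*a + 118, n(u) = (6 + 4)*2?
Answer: 3360 - 2*I*sqrt(365) ≈ 3360.0 - 38.21*I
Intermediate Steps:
E(t) = 0
n(u) = 20 (n(u) = 10*2 = 20)
d(M, a) = 118 + 8*a
W = 3360 (W = 168*20 = 3360)
O = 2*I*sqrt(365) (O = 2*sqrt((118 + 8*97) - 1259) = 2*sqrt((118 + 776) - 1259) = 2*sqrt(894 - 1259) = 2*sqrt(-365) = 2*(I*sqrt(365)) = 2*I*sqrt(365) ≈ 38.21*I)
W - O = 3360 - 2*I*sqrt(365)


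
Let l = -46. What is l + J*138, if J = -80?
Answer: -11086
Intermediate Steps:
l + J*138 = -46 - 80*138 = -46 - 11040 = -11086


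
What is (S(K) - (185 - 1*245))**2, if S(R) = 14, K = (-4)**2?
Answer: 5476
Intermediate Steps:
K = 16
(S(K) - (185 - 1*245))**2 = (14 - (185 - 1*245))**2 = (14 - (185 - 245))**2 = (14 - 1*(-60))**2 = (14 + 60)**2 = 74**2 = 5476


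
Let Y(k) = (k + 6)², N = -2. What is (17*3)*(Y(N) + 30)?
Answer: 2346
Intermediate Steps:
Y(k) = (6 + k)²
(17*3)*(Y(N) + 30) = (17*3)*((6 - 2)² + 30) = 51*(4² + 30) = 51*(16 + 30) = 51*46 = 2346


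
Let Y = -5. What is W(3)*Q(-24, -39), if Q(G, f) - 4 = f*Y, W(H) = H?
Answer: 597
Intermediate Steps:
Q(G, f) = 4 - 5*f (Q(G, f) = 4 + f*(-5) = 4 - 5*f)
W(3)*Q(-24, -39) = 3*(4 - 5*(-39)) = 3*(4 + 195) = 3*199 = 597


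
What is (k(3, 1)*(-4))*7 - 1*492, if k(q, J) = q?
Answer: -576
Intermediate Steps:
(k(3, 1)*(-4))*7 - 1*492 = (3*(-4))*7 - 1*492 = -12*7 - 492 = -84 - 492 = -576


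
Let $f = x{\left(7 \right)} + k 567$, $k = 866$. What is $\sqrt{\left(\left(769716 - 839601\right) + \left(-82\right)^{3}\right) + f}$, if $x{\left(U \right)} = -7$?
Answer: $i \sqrt{130238} \approx 360.88 i$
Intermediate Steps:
$f = 491015$ ($f = -7 + 866 \cdot 567 = -7 + 491022 = 491015$)
$\sqrt{\left(\left(769716 - 839601\right) + \left(-82\right)^{3}\right) + f} = \sqrt{\left(\left(769716 - 839601\right) + \left(-82\right)^{3}\right) + 491015} = \sqrt{\left(-69885 - 551368\right) + 491015} = \sqrt{-621253 + 491015} = \sqrt{-130238} = i \sqrt{130238}$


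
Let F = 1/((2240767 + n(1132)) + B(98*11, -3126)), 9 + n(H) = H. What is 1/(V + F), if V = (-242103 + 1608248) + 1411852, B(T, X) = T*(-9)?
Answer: 2232188/6201011567437 ≈ 3.5997e-7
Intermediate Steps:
B(T, X) = -9*T
n(H) = -9 + H
V = 2777997 (V = 1366145 + 1411852 = 2777997)
F = 1/2232188 (F = 1/((2240767 + (-9 + 1132)) - 882*11) = 1/((2240767 + 1123) - 9*1078) = 1/(2241890 - 9702) = 1/2232188 ≈ 4.4799e-7)
1/(V + F) = 1/(2777997 + 1/2232188) = 1/(6201011567437/2232188) = 2232188/6201011567437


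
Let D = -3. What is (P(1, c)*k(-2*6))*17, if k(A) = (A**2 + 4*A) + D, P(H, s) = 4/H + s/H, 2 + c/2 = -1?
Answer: -3162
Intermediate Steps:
c = -6 (c = -4 + 2*(-1) = -4 - 2 = -6)
k(A) = -3 + A**2 + 4*A (k(A) = (A**2 + 4*A) - 3 = -3 + A**2 + 4*A)
(P(1, c)*k(-2*6))*17 = (((4 - 6)/1)*(-3 + (-2*6)**2 + 4*(-2*6)))*17 = ((1*(-2))*(-3 + (-12)**2 + 4*(-12)))*17 = -2*(-3 + 144 - 48)*17 = -2*93*17 = -186*17 = -3162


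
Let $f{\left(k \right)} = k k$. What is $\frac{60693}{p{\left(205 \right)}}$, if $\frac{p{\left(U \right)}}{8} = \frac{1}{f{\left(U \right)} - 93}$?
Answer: $\frac{636244719}{2} \approx 3.1812 \cdot 10^{8}$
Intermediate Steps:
$f{\left(k \right)} = k^{2}$
$p{\left(U \right)} = \frac{8}{-93 + U^{2}}$ ($p{\left(U \right)} = \frac{8}{U^{2} - 93} = \frac{8}{-93 + U^{2}}$)
$\frac{60693}{p{\left(205 \right)}} = \frac{60693}{8 \frac{1}{-93 + 205^{2}}} = \frac{60693}{8 \frac{1}{-93 + 42025}} = \frac{60693}{8 \cdot \frac{1}{41932}} = \frac{60693}{\frac{2}{10483}} = 60693 \cdot \frac{10483}{2} = \frac{636244719}{2}$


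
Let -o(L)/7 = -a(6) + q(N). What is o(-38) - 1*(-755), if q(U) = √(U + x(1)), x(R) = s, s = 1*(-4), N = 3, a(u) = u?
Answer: 797 - 7*I ≈ 797.0 - 7.0*I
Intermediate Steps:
s = -4
x(R) = -4
q(U) = √(-4 + U) (q(U) = √(U - 4) = √(-4 + U))
o(L) = 42 - 7*I (o(L) = -7*(-1*6 + √(-4 + 3)) = -7*(-6 + √(-1)) = -7*(-6 + I) = 42 - 7*I)
o(-38) - 1*(-755) = (42 - 7*I) - 1*(-755) = (42 - 7*I) + 755 = 797 - 7*I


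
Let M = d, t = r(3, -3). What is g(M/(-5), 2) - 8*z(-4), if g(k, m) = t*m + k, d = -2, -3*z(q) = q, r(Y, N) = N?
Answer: -244/15 ≈ -16.267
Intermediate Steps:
z(q) = -q/3
t = -3
M = -2
g(k, m) = k - 3*m (g(k, m) = -3*m + k = k - 3*m)
g(M/(-5), 2) - 8*z(-4) = (-2/(-5) - 3*2) - (-8)*(-4)/3 = (-2*(-1/5) - 6) - 8*4/3 = (2/5 - 6) - 32/3 = -28/5 - 32/3 = -244/15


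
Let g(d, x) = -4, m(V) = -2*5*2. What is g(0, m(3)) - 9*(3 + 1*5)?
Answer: -76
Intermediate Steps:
m(V) = -20 (m(V) = -10*2 = -20)
g(0, m(3)) - 9*(3 + 1*5) = -4 - 9*(3 + 1*5) = -4 - 9*(3 + 5) = -4 - 9*8 = -4 - 72 = -76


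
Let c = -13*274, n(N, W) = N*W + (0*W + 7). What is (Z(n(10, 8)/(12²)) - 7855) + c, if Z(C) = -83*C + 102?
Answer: -545527/48 ≈ -11365.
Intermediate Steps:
n(N, W) = 7 + N*W (n(N, W) = N*W + (0 + 7) = N*W + 7 = 7 + N*W)
Z(C) = 102 - 83*C
c = -3562
(Z(n(10, 8)/(12²)) - 7855) + c = ((102 - 83*(7 + 10*8)/(12²)) - 7855) - 3562 = ((102 - 83*(7 + 80)/144) - 7855) - 3562 = ((102 - 7221/144) - 7855) - 3562 = ((102 - 83*29/48) - 7855) - 3562 = ((102 - 2407/48) - 7855) - 3562 = (2489/48 - 7855) - 3562 = -374551/48 - 3562 = -545527/48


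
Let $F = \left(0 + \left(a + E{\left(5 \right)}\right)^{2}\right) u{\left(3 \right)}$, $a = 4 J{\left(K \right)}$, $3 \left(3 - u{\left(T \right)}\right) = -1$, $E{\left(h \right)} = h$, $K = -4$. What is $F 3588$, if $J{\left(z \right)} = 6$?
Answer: $10058360$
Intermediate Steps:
$u{\left(T \right)} = \frac{10}{3}$ ($u{\left(T \right)} = 3 - - \frac{1}{3} = 3 + \frac{1}{3} = \frac{10}{3}$)
$a = 24$ ($a = 4 \cdot 6 = 24$)
$F = \frac{8410}{3}$ ($F = \left(0 + \left(24 + 5\right)^{2}\right) \frac{10}{3} = \left(0 + 29^{2}\right) \frac{10}{3} = \left(0 + 841\right) \frac{10}{3} = 841 \cdot \frac{10}{3} = \frac{8410}{3} \approx 2803.3$)
$F 3588 = \frac{8410}{3} \cdot 3588 = 10058360$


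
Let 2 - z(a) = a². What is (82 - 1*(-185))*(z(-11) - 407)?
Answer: -140442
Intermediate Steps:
z(a) = 2 - a²
(82 - 1*(-185))*(z(-11) - 407) = (82 - 1*(-185))*((2 - 1*(-11)²) - 407) = (82 + 185)*((2 - 1*121) - 407) = 267*((2 - 121) - 407) = 267*(-119 - 407) = 267*(-526) = -140442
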